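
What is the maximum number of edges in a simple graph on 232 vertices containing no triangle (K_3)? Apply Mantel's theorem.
ex(232, K_3) = ⌊232^2/4⌋ = 13456

Mantel (1907): a triangle-free graph on n vertices has at most ⌊n^2/4⌋ edges, with equality for the complete bipartite graph K_{⌊n/2⌋, ⌈n/2⌉}. For n = 232: ⌊232^2/4⌋ = ⌊53824/4⌋ = 13456. The extremal graph is K_{116, 116}, which has 116·116 = 13456 edges.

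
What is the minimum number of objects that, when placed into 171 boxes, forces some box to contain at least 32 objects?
n = (32 − 1)·171 + 1 = 5302

By the generalised pigeonhole principle, to guarantee some box contains ≥ r objects we need more than (r − 1) · k objects total. Threshold: n = (r − 1) · k + 1. With r = 32 and k = 171: n = 31 · 171 + 1 = 5301 + 1 = 5302. For n = 5301 = 31 · 171, we can put exactly 31 objects in every box, avoiding 32 in any single one — so 5302 is tight.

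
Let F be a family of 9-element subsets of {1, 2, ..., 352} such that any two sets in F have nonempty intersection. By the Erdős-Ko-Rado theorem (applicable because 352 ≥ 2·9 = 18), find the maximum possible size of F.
max |F| = C(351, 8) = 5272813608709725

The Erdős-Ko-Rado theorem states: for n ≥ 2k, an intersecting family of k-subsets of an n-element set has size at most C(n − 1, k − 1), with equality for 'star' families {A ⊆ [n] : |A| = k, i ∈ A} (fix an element i). For n = 352, k = 9: C(351, 8) = 5272813608709725.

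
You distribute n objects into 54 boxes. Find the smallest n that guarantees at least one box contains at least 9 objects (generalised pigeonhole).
n = (9 − 1)·54 + 1 = 433

By the generalised pigeonhole principle, to guarantee some box contains ≥ r objects we need more than (r − 1) · k objects total. Threshold: n = (r − 1) · k + 1. With r = 9 and k = 54: n = 8 · 54 + 1 = 432 + 1 = 433. For n = 432 = 8 · 54, we can put exactly 8 objects in every box, avoiding 9 in any single one — so 433 is tight.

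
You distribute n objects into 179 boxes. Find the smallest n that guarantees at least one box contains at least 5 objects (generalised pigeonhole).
n = (5 − 1)·179 + 1 = 717

By the generalised pigeonhole principle, to guarantee some box contains ≥ r objects we need more than (r − 1) · k objects total. Threshold: n = (r − 1) · k + 1. With r = 5 and k = 179: n = 4 · 179 + 1 = 716 + 1 = 717. For n = 716 = 4 · 179, we can put exactly 4 objects in every box, avoiding 5 in any single one — so 717 is tight.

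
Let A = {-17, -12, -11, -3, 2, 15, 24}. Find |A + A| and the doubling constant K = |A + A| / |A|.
K = |A + A| / |A| = 25/7

Enumerate A + A = {a + b : a, b ∈ A}. With |A| = 7, there are |A|^2 = 49 ordered sum pairs; collecting distinct values, A + A = {-34, -29, -28, -24, -23, -22, -20, -15, -14, -10, -9, -6, -2, -1, 3, 4, 7, 12, 13, 17, 21, 26, 30, 39, 48}, so |A + A| = 25. Thus K = 25/7. For comparison, the minimum possible |A + A| over all 7-element sets is 2·7 − 1 = 13 (so min K = 13/7), attained only by arithmetic progressions.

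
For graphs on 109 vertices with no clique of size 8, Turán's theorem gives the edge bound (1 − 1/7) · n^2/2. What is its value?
Turán density bound = (6/7) · 109^2/2 = 35643/7 ≈ 5091.8571

Turán's theorem: ex(n, K_{r+1}) is achieved by the complete r-partite Turán graph T(n, r) with parts as balanced as possible, and is at most (1 − 1/r) · n^2/2. For r = 7, n = 109: the density bound is (6/7) · 11881/2 = 35643/7 ≈ 5091.8571. The integer-valued extremum is e(T(109, 7)) = 5091, which is strictly less than the density bound 35643/7 since 7 ∤ 109 (the parts of T(109, 7) cannot all be equal).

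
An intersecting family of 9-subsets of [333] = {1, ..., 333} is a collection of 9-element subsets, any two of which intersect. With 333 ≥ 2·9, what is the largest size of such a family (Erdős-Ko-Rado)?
max |F| = C(332, 8) = 3362621220018775

The Erdős-Ko-Rado theorem states: for n ≥ 2k, an intersecting family of k-subsets of an n-element set has size at most C(n − 1, k − 1), with equality for 'star' families {A ⊆ [n] : |A| = k, i ∈ A} (fix an element i). For n = 333, k = 9: C(332, 8) = 3362621220018775.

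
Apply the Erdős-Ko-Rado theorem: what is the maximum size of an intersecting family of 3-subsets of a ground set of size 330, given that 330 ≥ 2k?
max |F| = C(329, 2) = 53956

Erdős-Ko-Rado (1961): when n ≥ 2k, max |F| = C(n−1, k−1). The bound is attained by the star {A : i ∈ A} for any fixed i ∈ [n]. Here C(330−1, 3−1) = C(329, 2) = 53956.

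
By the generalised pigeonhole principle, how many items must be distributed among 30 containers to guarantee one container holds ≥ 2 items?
n = (2 − 1)·30 + 1 = 31

By the generalised pigeonhole principle, to guarantee some box contains ≥ r objects we need more than (r − 1) · k objects total. Threshold: n = (r − 1) · k + 1. With r = 2 and k = 30: n = 1 · 30 + 1 = 30 + 1 = 31. For n = 30 = 1 · 30, we can put exactly 1 objects in every box, avoiding 2 in any single one — so 31 is tight.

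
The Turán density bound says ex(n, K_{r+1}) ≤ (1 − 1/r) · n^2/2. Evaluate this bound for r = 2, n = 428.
Turán density bound = (1/2) · 428^2/2 = 45796

Turán's theorem: ex(n, K_{r+1}) is achieved by the complete r-partite Turán graph T(n, r) with parts as balanced as possible, and is at most (1 − 1/r) · n^2/2. For r = 2, n = 428: the density bound is (1/2) · 183184/2 = 45796. Since 2 ∣ 428, the Turán graph T(428, 2) has parts of equal size 214, and its edge count e(T(428, 2)) = 45796 attains the density bound exactly.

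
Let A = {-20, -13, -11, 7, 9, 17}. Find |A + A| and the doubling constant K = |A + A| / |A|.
K = |A + A| / |A| = 20/6 = 10/3

Enumerate A + A = {a + b : a, b ∈ A}. With |A| = 6, there are |A|^2 = 36 ordered sum pairs; collecting distinct values, A + A = {-40, -33, -31, -26, -24, -22, -13, -11, -6, -4, -3, -2, 4, 6, 14, 16, 18, 24, 26, 34}, so |A + A| = 20. Thus K = 20/6 = 10/3. For comparison, the minimum possible |A + A| over all 6-element sets is 2·6 − 1 = 11 (so min K = 11/6), attained only by arithmetic progressions.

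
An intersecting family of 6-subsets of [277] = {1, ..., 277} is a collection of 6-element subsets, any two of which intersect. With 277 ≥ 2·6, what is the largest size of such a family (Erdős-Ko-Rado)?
max |F| = C(276, 5) = 12868936080

The Erdős-Ko-Rado theorem states: for n ≥ 2k, an intersecting family of k-subsets of an n-element set has size at most C(n − 1, k − 1), with equality for 'star' families {A ⊆ [n] : |A| = k, i ∈ A} (fix an element i). For n = 277, k = 6: C(276, 5) = 12868936080.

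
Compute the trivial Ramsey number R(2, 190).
R(2, 190) = 190

R(2, k) = k for all k ≥ 2: in a 2-colouring of K_k, either some edge is red (a red K_2) or all edges are blue (a blue K_k). And K_{189} coloured all-blue has no blue K_190, so R(2, 190) > 189. Hence R(2, 190) = 190.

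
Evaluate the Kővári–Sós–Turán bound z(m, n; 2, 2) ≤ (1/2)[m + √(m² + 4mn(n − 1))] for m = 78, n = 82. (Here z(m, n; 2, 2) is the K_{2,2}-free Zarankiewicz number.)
z(78, 82; 2, 2) ≤ (1/2)[78 + √(78² + 4·78·82·81)] = (1/2)[78 + √2078388] = 759.8308

Kővári–Sós–Turán: let r_1, ..., r_78 be the row sums and z = Σ r_i the total number of 1s. Each pair of columns can share at most one row with both entries 1 (else a 2×2 all-ones block appears), so Σ_i C(r_i, 2) ≤ C(82, 2) = 3321. By convexity Σ_i C(r_i, 2) ≥ 78·C(z/78, 2) = z(z − 78)/(2·78), giving z² − 78z − 78·82·81 ≤ 0 and hence z ≤ (1/2)[78 + √(6084 + 4·518076)] = (1/2)[78 + √2078388] ≈ (1/2)(78 + 1441.6615) = 759.8308.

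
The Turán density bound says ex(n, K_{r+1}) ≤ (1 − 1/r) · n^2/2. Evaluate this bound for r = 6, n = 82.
Turán density bound = (5/6) · 82^2/2 = 8405/3 ≈ 2801.6667

Turán's theorem: ex(n, K_{r+1}) is achieved by the complete r-partite Turán graph T(n, r) with parts as balanced as possible, and is at most (1 − 1/r) · n^2/2. For r = 6, n = 82: the density bound is (5/6) · 6724/2 = 8405/3 ≈ 2801.6667. The integer-valued extremum is e(T(82, 6)) = 2801, which is strictly less than the density bound 8405/3 since 6 ∤ 82 (the parts of T(82, 6) cannot all be equal).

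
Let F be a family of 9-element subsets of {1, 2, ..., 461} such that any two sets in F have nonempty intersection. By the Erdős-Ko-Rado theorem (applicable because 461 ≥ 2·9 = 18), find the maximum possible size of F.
max |F| = C(460, 8) = 46769418051435495

The Erdős-Ko-Rado theorem states: for n ≥ 2k, an intersecting family of k-subsets of an n-element set has size at most C(n − 1, k − 1), with equality for 'star' families {A ⊆ [n] : |A| = k, i ∈ A} (fix an element i). For n = 461, k = 9: C(460, 8) = 46769418051435495.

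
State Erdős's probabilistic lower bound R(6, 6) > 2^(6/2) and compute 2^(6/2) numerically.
2^(6/2) = 8; so R(6, 6) > 8

Colour each edge of K_n uniformly at random with red/blue. The expected number of monochromatic K_6 is C(n, 6) · 2 · 2^(−C(6,2)). If C(n, 6) · 2^(1 − C(6,2)) < 1, then with positive probability no monochromatic K_6 exists, so R(6, 6) > n. The standard estimate C(n, 6) ≤ n^6/6! shows this inequality holds whenever n ≤ 2^(6/2) (since 6! · 2^(C(6,2) − 1) > 2^(6^2/2) ≥ n^6). Hence R(6, 6) > 2^(6/2) = 8.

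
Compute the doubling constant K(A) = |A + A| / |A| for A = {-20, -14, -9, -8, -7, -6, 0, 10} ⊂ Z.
K = |A + A| / |A| = 30/8 = 15/4

Enumerate A + A = {a + b : a, b ∈ A}. With |A| = 8, there are |A|^2 = 64 ordered sum pairs; collecting distinct values, A + A = {-40, -34, -29, -28, -27, -26, -23, -22, -21, -20, -18, -17, -16, -15, -14, -13, -12, -10, -9, -8, -7, -6, -4, 0, 1, 2, 3, 4, 10, 20}, so |A + A| = 30. Thus K = 30/8 = 15/4. For comparison, the minimum possible |A + A| over all 8-element sets is 2·8 − 1 = 15 (so min K = 15/8), attained only by arithmetic progressions.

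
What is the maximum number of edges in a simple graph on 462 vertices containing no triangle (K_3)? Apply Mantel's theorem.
ex(462, K_3) = ⌊462^2/4⌋ = 53361

Mantel (1907): a triangle-free graph on n vertices has at most ⌊n^2/4⌋ edges, with equality for the complete bipartite graph K_{⌊n/2⌋, ⌈n/2⌉}. For n = 462: ⌊462^2/4⌋ = ⌊213444/4⌋ = 53361. The extremal graph is K_{231, 231}, which has 231·231 = 53361 edges.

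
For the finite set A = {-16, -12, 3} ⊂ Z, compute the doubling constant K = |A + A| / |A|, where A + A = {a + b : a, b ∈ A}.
K = |A + A| / |A| = 6/3 = 2

Enumerate A + A = {a + b : a, b ∈ A}. With |A| = 3, there are |A|^2 = 9 ordered sum pairs; collecting distinct values, A + A = {-32, -28, -24, -13, -9, 6}, so |A + A| = 6. Thus K = 6/3 = 2. For comparison, the minimum possible |A + A| over all 3-element sets is 2·3 − 1 = 5 (so min K = 5/3), attained only by arithmetic progressions.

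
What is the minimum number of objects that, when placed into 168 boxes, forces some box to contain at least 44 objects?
n = (44 − 1)·168 + 1 = 7225

By the generalised pigeonhole principle, to guarantee some box contains ≥ r objects we need more than (r − 1) · k objects total. Threshold: n = (r − 1) · k + 1. With r = 44 and k = 168: n = 43 · 168 + 1 = 7224 + 1 = 7225. For n = 7224 = 43 · 168, we can put exactly 43 objects in every box, avoiding 44 in any single one — so 7225 is tight.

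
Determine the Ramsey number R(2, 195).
R(2, 195) = 195

R(2, k) = k for all k ≥ 2: in a 2-colouring of K_k, either some edge is red (a red K_2) or all edges are blue (a blue K_k). And K_{194} coloured all-blue has no blue K_195, so R(2, 195) > 194. Hence R(2, 195) = 195.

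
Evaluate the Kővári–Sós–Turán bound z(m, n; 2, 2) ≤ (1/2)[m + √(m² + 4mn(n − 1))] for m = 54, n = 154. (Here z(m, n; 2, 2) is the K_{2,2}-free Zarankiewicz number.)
z(54, 154; 2, 2) ≤ (1/2)[54 + √(54² + 4·54·154·153)] = (1/2)[54 + √5092308] = 1155.3071

Kővári–Sós–Turán: let r_1, ..., r_54 be the row sums and z = Σ r_i the total number of 1s. Each pair of columns can share at most one row with both entries 1 (else a 2×2 all-ones block appears), so Σ_i C(r_i, 2) ≤ C(154, 2) = 11781. By convexity Σ_i C(r_i, 2) ≥ 54·C(z/54, 2) = z(z − 54)/(2·54), giving z² − 54z − 54·154·153 ≤ 0 and hence z ≤ (1/2)[54 + √(2916 + 4·1272348)] = (1/2)[54 + √5092308] ≈ (1/2)(54 + 2256.6143) = 1155.3071.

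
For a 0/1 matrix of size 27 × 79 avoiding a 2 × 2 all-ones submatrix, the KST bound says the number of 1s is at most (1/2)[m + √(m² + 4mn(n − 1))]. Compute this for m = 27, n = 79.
z(27, 79; 2, 2) ≤ (1/2)[27 + √(27² + 4·27·79·78)] = (1/2)[27 + √666225] = 421.613

Kővári–Sós–Turán: let r_1, ..., r_27 be the row sums and z = Σ r_i the total number of 1s. Each pair of columns can share at most one row with both entries 1 (else a 2×2 all-ones block appears), so Σ_i C(r_i, 2) ≤ C(79, 2) = 3081. By convexity Σ_i C(r_i, 2) ≥ 27·C(z/27, 2) = z(z − 27)/(2·27), giving z² − 27z − 27·79·78 ≤ 0 and hence z ≤ (1/2)[27 + √(729 + 4·166374)] = (1/2)[27 + √666225] ≈ (1/2)(27 + 816.2261) = 421.613.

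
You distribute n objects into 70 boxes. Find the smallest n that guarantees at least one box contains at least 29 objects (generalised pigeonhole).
n = (29 − 1)·70 + 1 = 1961

By the generalised pigeonhole principle, to guarantee some box contains ≥ r objects we need more than (r − 1) · k objects total. Threshold: n = (r − 1) · k + 1. With r = 29 and k = 70: n = 28 · 70 + 1 = 1960 + 1 = 1961. For n = 1960 = 28 · 70, we can put exactly 28 objects in every box, avoiding 29 in any single one — so 1961 is tight.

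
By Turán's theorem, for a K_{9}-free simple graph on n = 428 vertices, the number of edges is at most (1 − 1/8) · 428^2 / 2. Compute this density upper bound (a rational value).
Turán density bound = (7/8) · 428^2/2 = 80143

Turán's theorem: ex(n, K_{r+1}) is achieved by the complete r-partite Turán graph T(n, r) with parts as balanced as possible, and is at most (1 − 1/r) · n^2/2. For r = 8, n = 428: the density bound is (7/8) · 183184/2 = 80143. The integer-valued extremum is e(T(428, 8)) = 80142, which is strictly less than the density bound 80143 since 8 ∤ 428 (the parts of T(428, 8) cannot all be equal).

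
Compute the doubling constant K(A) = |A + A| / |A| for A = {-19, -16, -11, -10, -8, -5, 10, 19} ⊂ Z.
K = |A + A| / |A| = 31/8

Enumerate A + A = {a + b : a, b ∈ A}. With |A| = 8, there are |A|^2 = 64 ordered sum pairs; collecting distinct values, A + A = {-38, -35, -32, -30, -29, -27, -26, -24, -22, -21, -20, -19, -18, -16, -15, -13, -10, -9, -6, -1, 0, 2, 3, 5, 8, 9, 11, 14, 20, 29, 38}, so |A + A| = 31. Thus K = 31/8. For comparison, the minimum possible |A + A| over all 8-element sets is 2·8 − 1 = 15 (so min K = 15/8), attained only by arithmetic progressions.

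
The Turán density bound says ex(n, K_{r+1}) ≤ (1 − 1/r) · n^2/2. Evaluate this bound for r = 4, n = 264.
Turán density bound = (3/4) · 264^2/2 = 26136

Turán's theorem: ex(n, K_{r+1}) is achieved by the complete r-partite Turán graph T(n, r) with parts as balanced as possible, and is at most (1 − 1/r) · n^2/2. For r = 4, n = 264: the density bound is (3/4) · 69696/2 = 26136. Since 4 ∣ 264, the Turán graph T(264, 4) has parts of equal size 66, and its edge count e(T(264, 4)) = 26136 attains the density bound exactly.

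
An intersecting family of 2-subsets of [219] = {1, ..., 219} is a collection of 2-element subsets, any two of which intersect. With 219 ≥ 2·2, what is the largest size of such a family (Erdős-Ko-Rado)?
max |F| = C(218, 1) = 218

Erdős-Ko-Rado (1961): when n ≥ 2k, max |F| = C(n−1, k−1). The bound is attained by the star {A : i ∈ A} for any fixed i ∈ [n]. Here C(219−1, 2−1) = C(218, 1) = 218.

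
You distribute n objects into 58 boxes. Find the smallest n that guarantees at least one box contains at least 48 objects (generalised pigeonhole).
n = (48 − 1)·58 + 1 = 2727

By the generalised pigeonhole principle, to guarantee some box contains ≥ r objects we need more than (r − 1) · k objects total. Threshold: n = (r − 1) · k + 1. With r = 48 and k = 58: n = 47 · 58 + 1 = 2726 + 1 = 2727. For n = 2726 = 47 · 58, we can put exactly 47 objects in every box, avoiding 48 in any single one — so 2727 is tight.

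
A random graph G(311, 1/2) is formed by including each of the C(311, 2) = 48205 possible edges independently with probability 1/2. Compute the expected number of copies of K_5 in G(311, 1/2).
E[# K_5] = C(311, 5) · (1/2)^C(5, 2) = 23474070697 / 2^10 ≈ 22923897.165039

For each 5-subset S of vertices (there are C(311, 5) = 23474070697 such S), let X_S = 1 if S induces a K_5 (all C(5, 2) = 10 edges present). Then P(X_S = 1) = (1/2)^10 = 1/1024. By linearity of expectation, E[# K_5] = C(311, 5) · (1/2)^10 = 23474070697 / 1024 ≈ 22923897.165039.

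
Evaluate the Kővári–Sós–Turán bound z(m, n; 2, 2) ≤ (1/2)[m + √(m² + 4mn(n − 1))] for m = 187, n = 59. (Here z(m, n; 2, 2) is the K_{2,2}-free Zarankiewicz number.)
z(187, 59; 2, 2) ≤ (1/2)[187 + √(187² + 4·187·59·58)] = (1/2)[187 + √2594625] = 898.892

Kővári–Sós–Turán: let r_1, ..., r_187 be the row sums and z = Σ r_i the total number of 1s. Each pair of columns can share at most one row with both entries 1 (else a 2×2 all-ones block appears), so Σ_i C(r_i, 2) ≤ C(59, 2) = 1711. By convexity Σ_i C(r_i, 2) ≥ 187·C(z/187, 2) = z(z − 187)/(2·187), giving z² − 187z − 187·59·58 ≤ 0 and hence z ≤ (1/2)[187 + √(34969 + 4·639914)] = (1/2)[187 + √2594625] ≈ (1/2)(187 + 1610.784) = 898.892.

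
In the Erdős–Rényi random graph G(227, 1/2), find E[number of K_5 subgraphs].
E[# K_5] = C(227, 5) · (1/2)^C(5, 2) = 4804945320 / 2^10 = 600618165/128 = 4692329.4140625

For each 5-subset S of vertices (there are C(227, 5) = 4804945320 such S), let X_S = 1 if S induces a K_5 (all C(5, 2) = 10 edges present). Then P(X_S = 1) = (1/2)^10 = 1/1024. By linearity of expectation, E[# K_5] = C(227, 5) · (1/2)^10 = 4804945320 / 1024 = 600618165/128 = 4692329.4140625.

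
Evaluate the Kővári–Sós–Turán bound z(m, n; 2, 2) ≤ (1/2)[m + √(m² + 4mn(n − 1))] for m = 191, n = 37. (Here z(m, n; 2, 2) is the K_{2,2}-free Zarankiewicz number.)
z(191, 37; 2, 2) ≤ (1/2)[191 + √(191² + 4·191·37·36)] = (1/2)[191 + √1054129] = 608.8539

Kővári–Sós–Turán: let r_1, ..., r_191 be the row sums and z = Σ r_i the total number of 1s. Each pair of columns can share at most one row with both entries 1 (else a 2×2 all-ones block appears), so Σ_i C(r_i, 2) ≤ C(37, 2) = 666. By convexity Σ_i C(r_i, 2) ≥ 191·C(z/191, 2) = z(z − 191)/(2·191), giving z² − 191z − 191·37·36 ≤ 0 and hence z ≤ (1/2)[191 + √(36481 + 4·254412)] = (1/2)[191 + √1054129] ≈ (1/2)(191 + 1026.7078) = 608.8539.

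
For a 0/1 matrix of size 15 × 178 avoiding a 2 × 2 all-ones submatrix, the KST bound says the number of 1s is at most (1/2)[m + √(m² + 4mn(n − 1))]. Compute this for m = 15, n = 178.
z(15, 178; 2, 2) ≤ (1/2)[15 + √(15² + 4·15·178·177)] = (1/2)[15 + √1890585] = 694.9927

Kővári–Sós–Turán: let r_1, ..., r_15 be the row sums and z = Σ r_i the total number of 1s. Each pair of columns can share at most one row with both entries 1 (else a 2×2 all-ones block appears), so Σ_i C(r_i, 2) ≤ C(178, 2) = 15753. By convexity Σ_i C(r_i, 2) ≥ 15·C(z/15, 2) = z(z − 15)/(2·15), giving z² − 15z − 15·178·177 ≤ 0 and hence z ≤ (1/2)[15 + √(225 + 4·472590)] = (1/2)[15 + √1890585] ≈ (1/2)(15 + 1374.9855) = 694.9927.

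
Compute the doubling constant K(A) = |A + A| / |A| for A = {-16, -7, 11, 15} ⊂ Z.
K = |A + A| / |A| = 10/4 = 5/2

Enumerate A + A = {a + b : a, b ∈ A}. With |A| = 4, there are |A|^2 = 16 ordered sum pairs; collecting distinct values, A + A = {-32, -23, -14, -5, -1, 4, 8, 22, 26, 30}, so |A + A| = 10. Thus K = 10/4 = 5/2. For comparison, the minimum possible |A + A| over all 4-element sets is 2·4 − 1 = 7 (so min K = 7/4), attained only by arithmetic progressions.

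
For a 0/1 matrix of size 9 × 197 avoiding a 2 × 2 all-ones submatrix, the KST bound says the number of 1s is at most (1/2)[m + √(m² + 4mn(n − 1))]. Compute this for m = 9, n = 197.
z(9, 197; 2, 2) ≤ (1/2)[9 + √(9² + 4·9·197·196)] = (1/2)[9 + √1390113] = 594.0153

Kővári–Sós–Turán: let r_1, ..., r_9 be the row sums and z = Σ r_i the total number of 1s. Each pair of columns can share at most one row with both entries 1 (else a 2×2 all-ones block appears), so Σ_i C(r_i, 2) ≤ C(197, 2) = 19306. By convexity Σ_i C(r_i, 2) ≥ 9·C(z/9, 2) = z(z − 9)/(2·9), giving z² − 9z − 9·197·196 ≤ 0 and hence z ≤ (1/2)[9 + √(81 + 4·347508)] = (1/2)[9 + √1390113] ≈ (1/2)(9 + 1179.0305) = 594.0153.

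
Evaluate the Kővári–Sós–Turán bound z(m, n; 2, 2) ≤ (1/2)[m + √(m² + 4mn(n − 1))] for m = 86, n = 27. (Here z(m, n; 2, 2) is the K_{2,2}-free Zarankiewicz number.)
z(86, 27; 2, 2) ≤ (1/2)[86 + √(86² + 4·86·27·26)] = (1/2)[86 + √248884] = 292.4414

Kővári–Sós–Turán: let r_1, ..., r_86 be the row sums and z = Σ r_i the total number of 1s. Each pair of columns can share at most one row with both entries 1 (else a 2×2 all-ones block appears), so Σ_i C(r_i, 2) ≤ C(27, 2) = 351. By convexity Σ_i C(r_i, 2) ≥ 86·C(z/86, 2) = z(z − 86)/(2·86), giving z² − 86z − 86·27·26 ≤ 0 and hence z ≤ (1/2)[86 + √(7396 + 4·60372)] = (1/2)[86 + √248884] ≈ (1/2)(86 + 498.8828) = 292.4414.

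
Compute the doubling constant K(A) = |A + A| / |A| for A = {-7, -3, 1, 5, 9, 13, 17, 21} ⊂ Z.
K = |A + A| / |A| = 15/8

Enumerate A + A = {a + b : a, b ∈ A}. With |A| = 8, there are |A|^2 = 64 ordered sum pairs; collecting distinct values, A + A = {-14, -10, -6, -2, 2, 6, 10, 14, 18, 22, 26, 30, 34, 38, 42}, so |A + A| = 15. Thus K = 15/8. Here |A + A| = 2|A| − 1 = 15, the minimum possible — so K = 15/8 is minimal, which holds iff A is an arithmetic progression.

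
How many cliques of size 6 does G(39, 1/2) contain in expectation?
E[# K_6] = C(39, 6) · (1/2)^C(6, 2) = 3262623 / 2^15 ≈ 99.567352

For each 6-subset S of vertices (there are C(39, 6) = 3262623 such S), let X_S = 1 if S induces a K_6 (all C(6, 2) = 15 edges present). Then P(X_S = 1) = (1/2)^15 = 1/32768. By linearity of expectation, E[# K_6] = C(39, 6) · (1/2)^15 = 3262623 / 32768 ≈ 99.567352.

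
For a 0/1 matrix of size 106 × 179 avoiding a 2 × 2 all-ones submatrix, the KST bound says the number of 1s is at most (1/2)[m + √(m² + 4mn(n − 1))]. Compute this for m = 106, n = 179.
z(106, 179; 2, 2) ≤ (1/2)[106 + √(106² + 4·106·179·178)] = (1/2)[106 + √13520724] = 1891.5269

Kővári–Sós–Turán: let r_1, ..., r_106 be the row sums and z = Σ r_i the total number of 1s. Each pair of columns can share at most one row with both entries 1 (else a 2×2 all-ones block appears), so Σ_i C(r_i, 2) ≤ C(179, 2) = 15931. By convexity Σ_i C(r_i, 2) ≥ 106·C(z/106, 2) = z(z − 106)/(2·106), giving z² − 106z − 106·179·178 ≤ 0 and hence z ≤ (1/2)[106 + √(11236 + 4·3377372)] = (1/2)[106 + √13520724] ≈ (1/2)(106 + 3677.0537) = 1891.5269.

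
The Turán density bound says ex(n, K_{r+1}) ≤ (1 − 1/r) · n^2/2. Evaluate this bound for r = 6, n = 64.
Turán density bound = (5/6) · 64^2/2 = 5120/3 ≈ 1706.6667

Turán's theorem: ex(n, K_{r+1}) is achieved by the complete r-partite Turán graph T(n, r) with parts as balanced as possible, and is at most (1 − 1/r) · n^2/2. For r = 6, n = 64: the density bound is (5/6) · 4096/2 = 5120/3 ≈ 1706.6667. The integer-valued extremum is e(T(64, 6)) = 1706, which is strictly less than the density bound 5120/3 since 6 ∤ 64 (the parts of T(64, 6) cannot all be equal).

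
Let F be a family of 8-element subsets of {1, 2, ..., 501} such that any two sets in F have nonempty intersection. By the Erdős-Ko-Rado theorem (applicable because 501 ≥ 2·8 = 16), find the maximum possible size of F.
max |F| = C(500, 7) = 1486071034734000

Erdős-Ko-Rado (1961): when n ≥ 2k, max |F| = C(n−1, k−1). The bound is attained by the star {A : i ∈ A} for any fixed i ∈ [n]. Here C(501−1, 8−1) = C(500, 7) = 1486071034734000.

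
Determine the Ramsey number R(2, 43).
R(2, 43) = 43

R(2, k) = k for all k ≥ 2: in a 2-colouring of K_k, either some edge is red (a red K_2) or all edges are blue (a blue K_k). And K_{42} coloured all-blue has no blue K_43, so R(2, 43) > 42. Hence R(2, 43) = 43.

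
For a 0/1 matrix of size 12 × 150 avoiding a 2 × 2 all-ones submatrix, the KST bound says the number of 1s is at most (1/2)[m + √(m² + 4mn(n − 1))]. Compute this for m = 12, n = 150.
z(12, 150; 2, 2) ≤ (1/2)[12 + √(12² + 4·12·150·149)] = (1/2)[12 + √1072944] = 523.9151

Kővári–Sós–Turán: let r_1, ..., r_12 be the row sums and z = Σ r_i the total number of 1s. Each pair of columns can share at most one row with both entries 1 (else a 2×2 all-ones block appears), so Σ_i C(r_i, 2) ≤ C(150, 2) = 11175. By convexity Σ_i C(r_i, 2) ≥ 12·C(z/12, 2) = z(z − 12)/(2·12), giving z² − 12z − 12·150·149 ≤ 0 and hence z ≤ (1/2)[12 + √(144 + 4·268200)] = (1/2)[12 + √1072944] ≈ (1/2)(12 + 1035.8301) = 523.9151.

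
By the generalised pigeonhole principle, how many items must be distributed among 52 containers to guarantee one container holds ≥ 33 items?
n = (33 − 1)·52 + 1 = 1665

By the generalised pigeonhole principle, to guarantee some box contains ≥ r objects we need more than (r − 1) · k objects total. Threshold: n = (r − 1) · k + 1. With r = 33 and k = 52: n = 32 · 52 + 1 = 1664 + 1 = 1665. For n = 1664 = 32 · 52, we can put exactly 32 objects in every box, avoiding 33 in any single one — so 1665 is tight.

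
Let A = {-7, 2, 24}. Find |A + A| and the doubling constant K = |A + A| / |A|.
K = |A + A| / |A| = 6/3 = 2

Enumerate A + A = {a + b : a, b ∈ A}. With |A| = 3, there are |A|^2 = 9 ordered sum pairs; collecting distinct values, A + A = {-14, -5, 4, 17, 26, 48}, so |A + A| = 6. Thus K = 6/3 = 2. For comparison, the minimum possible |A + A| over all 3-element sets is 2·3 − 1 = 5 (so min K = 5/3), attained only by arithmetic progressions.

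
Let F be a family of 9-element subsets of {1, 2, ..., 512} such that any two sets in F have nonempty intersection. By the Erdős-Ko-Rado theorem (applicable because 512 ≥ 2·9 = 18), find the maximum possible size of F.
max |F| = C(511, 8) = 109127055766393665

The Erdős-Ko-Rado theorem states: for n ≥ 2k, an intersecting family of k-subsets of an n-element set has size at most C(n − 1, k − 1), with equality for 'star' families {A ⊆ [n] : |A| = k, i ∈ A} (fix an element i). For n = 512, k = 9: C(511, 8) = 109127055766393665.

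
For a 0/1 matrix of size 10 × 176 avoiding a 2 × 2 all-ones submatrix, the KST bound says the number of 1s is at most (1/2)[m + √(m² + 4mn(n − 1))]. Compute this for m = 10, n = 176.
z(10, 176; 2, 2) ≤ (1/2)[10 + √(10² + 4·10·176·175)] = (1/2)[10 + √1232100] = 560

Kővári–Sós–Turán: let r_1, ..., r_10 be the row sums and z = Σ r_i the total number of 1s. Each pair of columns can share at most one row with both entries 1 (else a 2×2 all-ones block appears), so Σ_i C(r_i, 2) ≤ C(176, 2) = 15400. By convexity Σ_i C(r_i, 2) ≥ 10·C(z/10, 2) = z(z − 10)/(2·10), giving z² − 10z − 10·176·175 ≤ 0 and hence z ≤ (1/2)[10 + √(100 + 4·308000)] = (1/2)[10 + √1232100] ≈ (1/2)(10 + 1110) = 560.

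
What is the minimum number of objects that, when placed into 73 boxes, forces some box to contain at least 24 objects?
n = (24 − 1)·73 + 1 = 1680

By the generalised pigeonhole principle, to guarantee some box contains ≥ r objects we need more than (r − 1) · k objects total. Threshold: n = (r − 1) · k + 1. With r = 24 and k = 73: n = 23 · 73 + 1 = 1679 + 1 = 1680. For n = 1679 = 23 · 73, we can put exactly 23 objects in every box, avoiding 24 in any single one — so 1680 is tight.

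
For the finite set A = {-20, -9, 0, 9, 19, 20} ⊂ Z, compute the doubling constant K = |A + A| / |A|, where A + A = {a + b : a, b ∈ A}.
K = |A + A| / |A| = 19/6

Enumerate A + A = {a + b : a, b ∈ A}. With |A| = 6, there are |A|^2 = 36 ordered sum pairs; collecting distinct values, A + A = {-40, -29, -20, -18, -11, -9, -1, 0, 9, 10, 11, 18, 19, 20, 28, 29, 38, 39, 40}, so |A + A| = 19. Thus K = 19/6. For comparison, the minimum possible |A + A| over all 6-element sets is 2·6 − 1 = 11 (so min K = 11/6), attained only by arithmetic progressions.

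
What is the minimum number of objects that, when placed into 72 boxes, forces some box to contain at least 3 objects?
n = (3 − 1)·72 + 1 = 145

By the generalised pigeonhole principle, to guarantee some box contains ≥ r objects we need more than (r − 1) · k objects total. Threshold: n = (r − 1) · k + 1. With r = 3 and k = 72: n = 2 · 72 + 1 = 144 + 1 = 145. For n = 144 = 2 · 72, we can put exactly 2 objects in every box, avoiding 3 in any single one — so 145 is tight.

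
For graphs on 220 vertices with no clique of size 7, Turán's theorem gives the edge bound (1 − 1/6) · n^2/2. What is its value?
Turán density bound = (5/6) · 220^2/2 = 60500/3 ≈ 20166.6667

Turán's theorem: ex(n, K_{r+1}) is achieved by the complete r-partite Turán graph T(n, r) with parts as balanced as possible, and is at most (1 − 1/r) · n^2/2. For r = 6, n = 220: the density bound is (5/6) · 48400/2 = 60500/3 ≈ 20166.6667. The integer-valued extremum is e(T(220, 6)) = 20166, which is strictly less than the density bound 60500/3 since 6 ∤ 220 (the parts of T(220, 6) cannot all be equal).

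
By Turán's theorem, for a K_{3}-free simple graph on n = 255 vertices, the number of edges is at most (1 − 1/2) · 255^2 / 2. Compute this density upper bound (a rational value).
Turán density bound = (1/2) · 255^2/2 = 65025/4 ≈ 16256.25

Turán's theorem: ex(n, K_{r+1}) is achieved by the complete r-partite Turán graph T(n, r) with parts as balanced as possible, and is at most (1 − 1/r) · n^2/2. For r = 2, n = 255: the density bound is (1/2) · 65025/2 = 65025/4 ≈ 16256.25. The integer-valued extremum is e(T(255, 2)) = 16256, which is strictly less than the density bound 65025/4 since 2 ∤ 255 (the parts of T(255, 2) cannot all be equal).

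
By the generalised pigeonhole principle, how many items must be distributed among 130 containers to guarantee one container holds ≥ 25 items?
n = (25 − 1)·130 + 1 = 3121

By the generalised pigeonhole principle, to guarantee some box contains ≥ r objects we need more than (r − 1) · k objects total. Threshold: n = (r − 1) · k + 1. With r = 25 and k = 130: n = 24 · 130 + 1 = 3120 + 1 = 3121. For n = 3120 = 24 · 130, we can put exactly 24 objects in every box, avoiding 25 in any single one — so 3121 is tight.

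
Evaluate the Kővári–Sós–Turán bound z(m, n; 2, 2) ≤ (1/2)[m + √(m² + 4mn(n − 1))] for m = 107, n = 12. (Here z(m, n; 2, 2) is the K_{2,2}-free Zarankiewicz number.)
z(107, 12; 2, 2) ≤ (1/2)[107 + √(107² + 4·107·12·11)] = (1/2)[107 + √67945] = 183.8313

Kővári–Sós–Turán: let r_1, ..., r_107 be the row sums and z = Σ r_i the total number of 1s. Each pair of columns can share at most one row with both entries 1 (else a 2×2 all-ones block appears), so Σ_i C(r_i, 2) ≤ C(12, 2) = 66. By convexity Σ_i C(r_i, 2) ≥ 107·C(z/107, 2) = z(z − 107)/(2·107), giving z² − 107z − 107·12·11 ≤ 0 and hence z ≤ (1/2)[107 + √(11449 + 4·14124)] = (1/2)[107 + √67945] ≈ (1/2)(107 + 260.6626) = 183.8313.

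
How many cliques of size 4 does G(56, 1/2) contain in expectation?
E[# K_4] = C(56, 4) · (1/2)^C(4, 2) = 367290 / 2^6 = 183645/32 = 5738.90625

For each 4-subset S of vertices (there are C(56, 4) = 367290 such S), let X_S = 1 if S induces a K_4 (all C(4, 2) = 6 edges present). Then P(X_S = 1) = (1/2)^6 = 1/64. By linearity of expectation, E[# K_4] = C(56, 4) · (1/2)^6 = 367290 / 64 = 183645/32 = 5738.90625.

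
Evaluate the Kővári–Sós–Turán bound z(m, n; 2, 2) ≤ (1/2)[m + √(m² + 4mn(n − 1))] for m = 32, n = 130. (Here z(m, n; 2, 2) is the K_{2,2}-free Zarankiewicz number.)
z(32, 130; 2, 2) ≤ (1/2)[32 + √(32² + 4·32·130·129)] = (1/2)[32 + √2147584] = 748.7319

Kővári–Sós–Turán: let r_1, ..., r_32 be the row sums and z = Σ r_i the total number of 1s. Each pair of columns can share at most one row with both entries 1 (else a 2×2 all-ones block appears), so Σ_i C(r_i, 2) ≤ C(130, 2) = 8385. By convexity Σ_i C(r_i, 2) ≥ 32·C(z/32, 2) = z(z − 32)/(2·32), giving z² − 32z − 32·130·129 ≤ 0 and hence z ≤ (1/2)[32 + √(1024 + 4·536640)] = (1/2)[32 + √2147584] ≈ (1/2)(32 + 1465.4637) = 748.7319.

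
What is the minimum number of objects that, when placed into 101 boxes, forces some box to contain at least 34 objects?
n = (34 − 1)·101 + 1 = 3334

By the generalised pigeonhole principle, to guarantee some box contains ≥ r objects we need more than (r − 1) · k objects total. Threshold: n = (r − 1) · k + 1. With r = 34 and k = 101: n = 33 · 101 + 1 = 3333 + 1 = 3334. For n = 3333 = 33 · 101, we can put exactly 33 objects in every box, avoiding 34 in any single one — so 3334 is tight.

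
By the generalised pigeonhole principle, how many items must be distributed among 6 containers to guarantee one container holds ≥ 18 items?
n = (18 − 1)·6 + 1 = 103

By the generalised pigeonhole principle, to guarantee some box contains ≥ r objects we need more than (r − 1) · k objects total. Threshold: n = (r − 1) · k + 1. With r = 18 and k = 6: n = 17 · 6 + 1 = 102 + 1 = 103. For n = 102 = 17 · 6, we can put exactly 17 objects in every box, avoiding 18 in any single one — so 103 is tight.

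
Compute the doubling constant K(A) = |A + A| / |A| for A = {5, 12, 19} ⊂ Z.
K = |A + A| / |A| = 5/3

Enumerate A + A = {a + b : a, b ∈ A}. With |A| = 3, there are |A|^2 = 9 ordered sum pairs; collecting distinct values, A + A = {10, 17, 24, 31, 38}, so |A + A| = 5. Thus K = 5/3. Here |A + A| = 2|A| − 1 = 5, the minimum possible — so K = 5/3 is minimal, which holds iff A is an arithmetic progression.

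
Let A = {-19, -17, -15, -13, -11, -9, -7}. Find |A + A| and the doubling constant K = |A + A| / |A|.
K = |A + A| / |A| = 13/7

Enumerate A + A = {a + b : a, b ∈ A}. With |A| = 7, there are |A|^2 = 49 ordered sum pairs; collecting distinct values, A + A = {-38, -36, -34, -32, -30, -28, -26, -24, -22, -20, -18, -16, -14}, so |A + A| = 13. Thus K = 13/7. Here |A + A| = 2|A| − 1 = 13, the minimum possible — so K = 13/7 is minimal, which holds iff A is an arithmetic progression.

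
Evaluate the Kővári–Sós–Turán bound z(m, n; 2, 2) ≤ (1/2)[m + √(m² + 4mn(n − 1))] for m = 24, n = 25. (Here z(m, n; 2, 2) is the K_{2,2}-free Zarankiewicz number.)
z(24, 25; 2, 2) ≤ (1/2)[24 + √(24² + 4·24·25·24)] = (1/2)[24 + √58176] = 132.5985

Kővári–Sós–Turán: let r_1, ..., r_24 be the row sums and z = Σ r_i the total number of 1s. Each pair of columns can share at most one row with both entries 1 (else a 2×2 all-ones block appears), so Σ_i C(r_i, 2) ≤ C(25, 2) = 300. By convexity Σ_i C(r_i, 2) ≥ 24·C(z/24, 2) = z(z − 24)/(2·24), giving z² − 24z − 24·25·24 ≤ 0 and hence z ≤ (1/2)[24 + √(576 + 4·14400)] = (1/2)[24 + √58176] ≈ (1/2)(24 + 241.197) = 132.5985.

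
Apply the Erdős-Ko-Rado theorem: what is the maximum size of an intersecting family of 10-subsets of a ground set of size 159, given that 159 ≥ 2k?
max |F| = C(158, 9) = 134083071186350

Erdős-Ko-Rado (1961): when n ≥ 2k, max |F| = C(n−1, k−1). The bound is attained by the star {A : i ∈ A} for any fixed i ∈ [n]. Here C(159−1, 10−1) = C(158, 9) = 134083071186350.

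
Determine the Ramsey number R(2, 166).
R(2, 166) = 166

R(2, k) = k for all k ≥ 2: in a 2-colouring of K_k, either some edge is red (a red K_2) or all edges are blue (a blue K_k). And K_{165} coloured all-blue has no blue K_166, so R(2, 166) > 165. Hence R(2, 166) = 166.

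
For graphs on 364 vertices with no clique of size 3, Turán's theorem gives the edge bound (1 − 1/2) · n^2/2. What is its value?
Turán density bound = (1/2) · 364^2/2 = 33124

Turán's theorem: ex(n, K_{r+1}) is achieved by the complete r-partite Turán graph T(n, r) with parts as balanced as possible, and is at most (1 − 1/r) · n^2/2. For r = 2, n = 364: the density bound is (1/2) · 132496/2 = 33124. Since 2 ∣ 364, the Turán graph T(364, 2) has parts of equal size 182, and its edge count e(T(364, 2)) = 33124 attains the density bound exactly.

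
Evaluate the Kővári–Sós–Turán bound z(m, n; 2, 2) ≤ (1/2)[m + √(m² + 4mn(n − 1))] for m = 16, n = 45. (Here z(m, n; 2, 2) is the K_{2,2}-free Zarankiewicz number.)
z(16, 45; 2, 2) ≤ (1/2)[16 + √(16² + 4·16·45·44)] = (1/2)[16 + √126976] = 186.1685

Kővári–Sós–Turán: let r_1, ..., r_16 be the row sums and z = Σ r_i the total number of 1s. Each pair of columns can share at most one row with both entries 1 (else a 2×2 all-ones block appears), so Σ_i C(r_i, 2) ≤ C(45, 2) = 990. By convexity Σ_i C(r_i, 2) ≥ 16·C(z/16, 2) = z(z − 16)/(2·16), giving z² − 16z − 16·45·44 ≤ 0 and hence z ≤ (1/2)[16 + √(256 + 4·31680)] = (1/2)[16 + √126976] ≈ (1/2)(16 + 356.3369) = 186.1685.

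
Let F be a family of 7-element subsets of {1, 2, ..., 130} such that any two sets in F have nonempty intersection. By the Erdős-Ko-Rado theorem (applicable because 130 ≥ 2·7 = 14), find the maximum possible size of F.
max |F| = C(129, 6) = 5688177600

Erdős-Ko-Rado (1961): when n ≥ 2k, max |F| = C(n−1, k−1). The bound is attained by the star {A : i ∈ A} for any fixed i ∈ [n]. Here C(130−1, 7−1) = C(129, 6) = 5688177600.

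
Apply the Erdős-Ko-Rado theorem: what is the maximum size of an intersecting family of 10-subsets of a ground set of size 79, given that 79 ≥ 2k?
max |F| = C(78, 9) = 182364632450

The Erdős-Ko-Rado theorem states: for n ≥ 2k, an intersecting family of k-subsets of an n-element set has size at most C(n − 1, k − 1), with equality for 'star' families {A ⊆ [n] : |A| = k, i ∈ A} (fix an element i). For n = 79, k = 10: C(78, 9) = 182364632450.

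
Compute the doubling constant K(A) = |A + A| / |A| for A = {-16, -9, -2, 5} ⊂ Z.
K = |A + A| / |A| = 7/4

Enumerate A + A = {a + b : a, b ∈ A}. With |A| = 4, there are |A|^2 = 16 ordered sum pairs; collecting distinct values, A + A = {-32, -25, -18, -11, -4, 3, 10}, so |A + A| = 7. Thus K = 7/4. Here |A + A| = 2|A| − 1 = 7, the minimum possible — so K = 7/4 is minimal, which holds iff A is an arithmetic progression.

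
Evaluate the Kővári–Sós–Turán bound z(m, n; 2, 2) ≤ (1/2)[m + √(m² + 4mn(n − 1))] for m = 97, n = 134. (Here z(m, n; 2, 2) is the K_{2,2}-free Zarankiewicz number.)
z(97, 134; 2, 2) ≤ (1/2)[97 + √(97² + 4·97·134·133)] = (1/2)[97 + √6924345] = 1364.2075

Kővári–Sós–Turán: let r_1, ..., r_97 be the row sums and z = Σ r_i the total number of 1s. Each pair of columns can share at most one row with both entries 1 (else a 2×2 all-ones block appears), so Σ_i C(r_i, 2) ≤ C(134, 2) = 8911. By convexity Σ_i C(r_i, 2) ≥ 97·C(z/97, 2) = z(z − 97)/(2·97), giving z² − 97z − 97·134·133 ≤ 0 and hence z ≤ (1/2)[97 + √(9409 + 4·1728734)] = (1/2)[97 + √6924345] ≈ (1/2)(97 + 2631.415) = 1364.2075.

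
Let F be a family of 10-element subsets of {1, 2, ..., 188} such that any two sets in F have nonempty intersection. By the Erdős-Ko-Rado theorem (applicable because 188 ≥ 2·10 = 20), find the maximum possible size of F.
max |F| = C(187, 9) = 633734948777645

Erdős-Ko-Rado (1961): when n ≥ 2k, max |F| = C(n−1, k−1). The bound is attained by the star {A : i ∈ A} for any fixed i ∈ [n]. Here C(188−1, 10−1) = C(187, 9) = 633734948777645.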